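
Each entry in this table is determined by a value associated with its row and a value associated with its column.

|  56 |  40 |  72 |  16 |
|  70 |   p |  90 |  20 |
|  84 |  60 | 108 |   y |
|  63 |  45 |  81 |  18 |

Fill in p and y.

Each row is a constant multiple of every other row — this is a multiplication table with the headers hidden.
Row 2 is 90/72 = 5/4 times row 1, so its entry in column 2 is 40 × 5/4 = 50.
Row 3 is 108/72 = 3/2 times row 1, so its entry in column 4 is 16 × 3/2 = 24.

p = 50, y = 24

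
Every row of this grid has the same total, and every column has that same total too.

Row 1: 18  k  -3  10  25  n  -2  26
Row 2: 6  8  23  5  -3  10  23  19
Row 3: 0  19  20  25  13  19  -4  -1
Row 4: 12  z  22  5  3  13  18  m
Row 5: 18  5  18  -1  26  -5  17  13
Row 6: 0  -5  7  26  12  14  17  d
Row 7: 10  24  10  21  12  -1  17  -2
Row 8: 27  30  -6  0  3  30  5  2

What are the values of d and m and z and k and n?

Rows 2 and 3 both sum to 91, so that's the common total.
Row 6 has 0 − 5 + 7 + 26 + 12 + 14 + 17 = 71; the blank must be 91 − 71 = 20.
Column 8 has 26 + 19 − 1 + 13 + 20 − 2 + 2 = 77; the blank must be 91 − 77 = 14.
Row 4 has 12 + 22 + 5 + 3 + 13 + 18 + 14 = 87; the blank must be 91 − 87 = 4.
Column 2 has 8 + 19 + 4 + 5 − 5 + 24 + 30 = 85; the blank must be 91 − 85 = 6.
Row 1 has 18 + 6 − 3 + 10 + 25 − 2 + 26 = 80; the blank must be 91 − 80 = 11.

d = 20, m = 14, z = 4, k = 6, n = 11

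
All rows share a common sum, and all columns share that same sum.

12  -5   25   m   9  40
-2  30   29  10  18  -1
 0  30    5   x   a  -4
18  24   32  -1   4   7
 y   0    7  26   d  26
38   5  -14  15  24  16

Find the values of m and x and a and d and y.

Rows 2 and 4 both sum to 84, so that's the common total.
The known cells in column 1 total 66, leaving 84 − 66 = 18 for the blank.
The known cells in row 5 total 77, leaving 84 − 77 = 7 for the blank.
The known cells in column 5 total 62, leaving 84 − 62 = 22 for the blank.
The known cells in row 1 total 81, leaving 84 − 81 = 3 for the blank.
The known cells in row 3 total 53, leaving 84 − 53 = 31 for the blank.

m = 3, x = 31, a = 22, d = 7, y = 18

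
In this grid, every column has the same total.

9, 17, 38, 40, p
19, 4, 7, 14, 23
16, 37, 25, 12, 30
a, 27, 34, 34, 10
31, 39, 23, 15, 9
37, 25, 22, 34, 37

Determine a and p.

Columns 2 and 3 both add up to 149, so every column sums to 149.
Column 1: 9 + 19 + 16 + 31 + 37 = 112, so the missing entry is 149 − 112 = 37.
Column 5: 23 + 30 + 10 + 9 + 37 = 109, so the missing entry is 149 − 109 = 40.

a = 37, p = 40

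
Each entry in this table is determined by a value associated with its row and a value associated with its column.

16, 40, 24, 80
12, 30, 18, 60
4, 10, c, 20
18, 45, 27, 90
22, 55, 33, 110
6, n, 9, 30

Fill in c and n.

c = 6, n = 15

Each row is a constant multiple of every other row — this is a multiplication table with the headers hidden.
Row 3 is 4/16 = 1/4 times row 1, so its entry in column 3 is 24 × 1/4 = 6.
Row 6 is 6/16 = 3/8 times row 1, so its entry in column 2 is 40 × 3/8 = 15.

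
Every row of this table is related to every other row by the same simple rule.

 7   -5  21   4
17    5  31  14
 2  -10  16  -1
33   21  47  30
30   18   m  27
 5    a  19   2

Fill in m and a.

The difference between any two rows is the same in every column — this is an addition table with the headers hidden.
Row 5 minus row 1 is 27 − 4 = 23, so its entry in column 3 is 21 + 23 = 44.
Row 6 minus row 1 is 2 − 4 = -2, so its entry in column 2 is -5 + (-2) = -7.

m = 44, a = -7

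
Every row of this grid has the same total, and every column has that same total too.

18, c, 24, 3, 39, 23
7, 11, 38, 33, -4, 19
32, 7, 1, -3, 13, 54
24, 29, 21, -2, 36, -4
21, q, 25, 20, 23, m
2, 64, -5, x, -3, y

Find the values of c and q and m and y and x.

Rows 2 and 3 both sum to 104, so that's the common total.
Row 1: 18 + 24 + 3 + 39 + 23 = 107, so its missing entry is 104 − 107 = -3.
Column 4: 3 + 33 − 3 − 2 + 20 = 51, so its missing entry is 104 − 51 = 53.
Row 6: 2 + 64 − 5 + 53 − 3 = 111, so its missing entry is 104 − 111 = -7.
Column 6: 23 + 19 + 54 − 4 − 7 = 85, so its missing entry is 104 − 85 = 19.
Row 5: 21 + 25 + 20 + 23 + 19 = 108, so its missing entry is 104 − 108 = -4.

c = -3, q = -4, m = 19, y = -7, x = 53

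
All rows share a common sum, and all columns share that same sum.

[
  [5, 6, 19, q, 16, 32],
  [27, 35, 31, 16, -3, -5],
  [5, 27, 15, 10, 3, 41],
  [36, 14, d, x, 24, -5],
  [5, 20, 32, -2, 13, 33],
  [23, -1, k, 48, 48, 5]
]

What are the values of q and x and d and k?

Rows 2 and 3 both sum to 101, so that's the common total.
Row 1: 5 + 6 + 19 + 16 + 32 = 78, so its missing entry is 101 − 78 = 23.
Column 4: 23 + 16 + 10 − 2 + 48 = 95, so its missing entry is 101 − 95 = 6.
Row 4: 36 + 14 + 6 + 24 − 5 = 75, so its missing entry is 101 − 75 = 26.
Row 6: 23 − 1 + 48 + 48 + 5 = 123, so its missing entry is 101 − 123 = -22.

q = 23, x = 6, d = 26, k = -22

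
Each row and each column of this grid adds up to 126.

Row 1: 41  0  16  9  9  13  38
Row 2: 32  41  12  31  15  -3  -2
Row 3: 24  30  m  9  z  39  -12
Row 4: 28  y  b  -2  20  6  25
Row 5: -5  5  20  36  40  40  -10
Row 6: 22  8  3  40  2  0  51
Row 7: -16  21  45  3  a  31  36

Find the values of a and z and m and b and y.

The known cells in column 2 total 105, leaving 126 − 105 = 21 for the blank.
The known cells in row 7 total 120, leaving 126 − 120 = 6 for the blank.
The known cells in column 5 total 92, leaving 126 − 92 = 34 for the blank.
The known cells in row 3 total 124, leaving 126 − 124 = 2 for the blank.
The known cells in row 4 total 98, leaving 126 − 98 = 28 for the blank.

a = 6, z = 34, m = 2, b = 28, y = 21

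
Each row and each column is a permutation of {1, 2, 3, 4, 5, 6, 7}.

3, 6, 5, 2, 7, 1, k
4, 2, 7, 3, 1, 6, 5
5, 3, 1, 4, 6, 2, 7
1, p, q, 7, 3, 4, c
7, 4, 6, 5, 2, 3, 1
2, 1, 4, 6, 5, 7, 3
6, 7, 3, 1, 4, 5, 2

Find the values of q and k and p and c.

Cell (4,2): column 2 already has {1, 2, 3, 4, 6, 7} → 5.
At (row 4, col 3): column 3 already has {1, 3, 4, 5, 6, 7}, so the value is 2.
At (row 4, col 7): row 4 already has {1, 2, 3, 4, 5, 7}, so the value is 6.
Cell (1,7): row 1 already has {1, 2, 3, 5, 6, 7} → 4.

q = 2, k = 4, p = 5, c = 6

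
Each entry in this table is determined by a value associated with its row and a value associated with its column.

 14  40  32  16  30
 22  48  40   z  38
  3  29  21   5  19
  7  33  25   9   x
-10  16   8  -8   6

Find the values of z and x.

z = 24, x = 23

The difference between any two rows is the same in every column — this is an addition table with the headers hidden.
Row 2 minus row 1 is 48 − 40 = 8, so its entry in column 4 is 16 + 8 = 24.
Row 4 minus row 1 is 33 − 40 = -7, so its entry in column 5 is 30 + (-7) = 23.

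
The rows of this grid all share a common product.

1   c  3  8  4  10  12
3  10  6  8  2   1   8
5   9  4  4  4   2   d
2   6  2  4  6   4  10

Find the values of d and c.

d = 4, c = 2

Rows 2 and 4 each multiply to 23040, so every row has product 23040.
Row 3: 5×9×4×4×4×2 = 5760, so the missing entry is 23040 ÷ 5760 = 4.
Row 1: 1×3×8×4×10×12 = 11520, so the missing entry is 23040 ÷ 11520 = 2.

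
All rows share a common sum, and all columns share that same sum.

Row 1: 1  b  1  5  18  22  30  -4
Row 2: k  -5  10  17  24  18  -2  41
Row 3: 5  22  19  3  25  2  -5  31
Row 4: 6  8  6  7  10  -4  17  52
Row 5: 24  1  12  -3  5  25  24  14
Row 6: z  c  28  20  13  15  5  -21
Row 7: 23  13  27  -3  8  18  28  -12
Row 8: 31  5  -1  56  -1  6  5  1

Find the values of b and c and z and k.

b = 29, c = 29, z = 13, k = -1

Rows 3 and 4 both sum to 102, so that's the common total.
Row 1 has 1 + 1 + 5 + 18 + 22 + 30 − 4 = 73; the blank must be 102 − 73 = 29.
Row 2 has -5 + 10 + 17 + 24 + 18 − 2 + 41 = 103; the blank must be 102 − 103 = -1.
Column 1 has 1 − 1 + 5 + 6 + 24 + 23 + 31 = 89; the blank must be 102 − 89 = 13.
Row 6 has 13 + 28 + 20 + 13 + 15 + 5 − 21 = 73; the blank must be 102 − 73 = 29.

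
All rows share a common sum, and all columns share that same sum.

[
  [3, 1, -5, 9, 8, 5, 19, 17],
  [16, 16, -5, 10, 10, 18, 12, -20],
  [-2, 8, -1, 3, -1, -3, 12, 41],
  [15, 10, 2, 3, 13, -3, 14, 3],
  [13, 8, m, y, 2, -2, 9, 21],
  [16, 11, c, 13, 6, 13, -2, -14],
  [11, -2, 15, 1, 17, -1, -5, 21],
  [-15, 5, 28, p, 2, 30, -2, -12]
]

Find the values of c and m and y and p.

c = 14, m = 9, y = -3, p = 21

Rows 1 and 2 both sum to 57, so that's the common total.
Row 8 has -15 + 5 + 28 + 2 + 30 − 2 − 12 = 36; the blank must be 57 − 36 = 21.
Column 4 has 9 + 10 + 3 + 3 + 13 + 1 + 21 = 60; the blank must be 57 − 60 = -3.
Row 5 has 13 + 8 − 3 + 2 − 2 + 9 + 21 = 48; the blank must be 57 − 48 = 9.
Row 6 has 16 + 11 + 13 + 6 + 13 − 2 − 14 = 43; the blank must be 57 − 43 = 14.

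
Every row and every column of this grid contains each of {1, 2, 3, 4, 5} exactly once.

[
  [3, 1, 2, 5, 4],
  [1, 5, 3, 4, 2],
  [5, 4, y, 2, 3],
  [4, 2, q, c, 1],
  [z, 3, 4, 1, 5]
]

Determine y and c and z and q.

For row 5, column 1: row 5 already has {1, 3, 4, 5}; that leaves 2.
At (row 4, col 4): column 4 already has {1, 2, 4, 5}, so the value is 3.
At (row 4, col 3): row 4 already has {1, 2, 3, 4}, so the value is 5.
For row 3, column 3: row 3 already has {2, 3, 4, 5}; that leaves 1.

y = 1, c = 3, z = 2, q = 5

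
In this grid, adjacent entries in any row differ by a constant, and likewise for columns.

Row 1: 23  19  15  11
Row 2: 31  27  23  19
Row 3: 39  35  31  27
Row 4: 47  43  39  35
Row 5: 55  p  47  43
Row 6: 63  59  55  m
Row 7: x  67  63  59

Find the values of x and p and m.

Along each row the entries change by -4 per step; down each column they change by 8.
Row 7: from 67 at column 2, stepping by -4 to column 1 gives 71.
Row 5: from 55 at column 1, stepping by -4 to column 2 gives 51.
Row 6: from 63 at column 1, stepping by -4 to column 4 gives 51.

x = 71, p = 51, m = 51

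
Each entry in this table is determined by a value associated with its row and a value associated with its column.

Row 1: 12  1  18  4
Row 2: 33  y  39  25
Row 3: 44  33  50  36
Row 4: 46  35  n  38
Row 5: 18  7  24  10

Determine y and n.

The difference between any two rows is the same in every column — this is an addition table with the headers hidden.
Row 2 minus row 1 is 33 − 12 = 21, so its entry in column 2 is 1 + 21 = 22.
Row 4 minus row 1 is 46 − 12 = 34, so its entry in column 3 is 18 + 34 = 52.

y = 22, n = 52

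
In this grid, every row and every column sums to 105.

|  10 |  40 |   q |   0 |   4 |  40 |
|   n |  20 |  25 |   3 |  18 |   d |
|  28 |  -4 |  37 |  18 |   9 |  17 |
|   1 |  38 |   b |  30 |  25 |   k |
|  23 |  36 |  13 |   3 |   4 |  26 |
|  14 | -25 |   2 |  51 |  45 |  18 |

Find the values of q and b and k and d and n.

q = 11, b = 17, k = -6, d = 10, n = 29

The known cells in row 1 total 94, leaving 105 − 94 = 11 for the blank.
The known cells in column 1 total 76, leaving 105 − 76 = 29 for the blank.
The known cells in row 2 total 95, leaving 105 − 95 = 10 for the blank.
The known cells in column 3 total 88, leaving 105 − 88 = 17 for the blank.
The known cells in row 4 total 111, leaving 105 − 111 = -6 for the blank.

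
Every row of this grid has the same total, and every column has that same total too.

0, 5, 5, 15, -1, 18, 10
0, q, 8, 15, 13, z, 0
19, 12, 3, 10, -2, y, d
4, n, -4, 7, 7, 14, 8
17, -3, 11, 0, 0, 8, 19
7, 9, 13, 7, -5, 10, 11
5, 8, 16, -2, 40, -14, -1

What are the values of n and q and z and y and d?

n = 16, q = 5, z = 11, y = 5, d = 5

Rows 1 and 5 both sum to 52, so that's the common total.
Row 4 has 4 − 4 + 7 + 7 + 14 + 8 = 36; the blank must be 52 − 36 = 16.
Column 2 has 5 + 12 + 16 − 3 + 9 + 8 = 47; the blank must be 52 − 47 = 5.
Row 2 has 0 + 5 + 8 + 15 + 13 + 0 = 41; the blank must be 52 − 41 = 11.
Column 7 has 10 + 0 + 8 + 19 + 11 − 1 = 47; the blank must be 52 − 47 = 5.
Row 3 has 19 + 12 + 3 + 10 − 2 + 5 = 47; the blank must be 52 − 47 = 5.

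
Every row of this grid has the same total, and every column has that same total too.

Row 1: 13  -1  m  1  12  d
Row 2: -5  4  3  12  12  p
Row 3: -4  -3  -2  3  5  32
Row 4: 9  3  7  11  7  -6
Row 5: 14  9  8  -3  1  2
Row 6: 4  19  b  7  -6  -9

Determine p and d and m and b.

p = 5, d = 7, m = -1, b = 16

Rows 3 and 4 both sum to 31, so that's the common total.
Row 6: 4 + 19 + 7 − 6 − 9 = 15, so its missing entry is 31 − 15 = 16.
Column 3: 3 − 2 + 7 + 8 + 16 = 32, so its missing entry is 31 − 32 = -1.
Row 1: 13 − 1 − 1 + 1 + 12 = 24, so its missing entry is 31 − 24 = 7.
Row 2: -5 + 4 + 3 + 12 + 12 = 26, so its missing entry is 31 − 26 = 5.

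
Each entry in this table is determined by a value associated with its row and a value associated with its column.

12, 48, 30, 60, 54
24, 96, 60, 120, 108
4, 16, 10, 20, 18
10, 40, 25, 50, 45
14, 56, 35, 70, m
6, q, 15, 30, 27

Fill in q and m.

Each row is a constant multiple of every other row — this is a multiplication table with the headers hidden.
Row 6 is 30/60 = 1/2 times row 1, so its entry in column 2 is 48 × 1/2 = 24.
Row 5 is 70/60 = 7/6 times row 1, so its entry in column 5 is 54 × 7/6 = 63.

q = 24, m = 63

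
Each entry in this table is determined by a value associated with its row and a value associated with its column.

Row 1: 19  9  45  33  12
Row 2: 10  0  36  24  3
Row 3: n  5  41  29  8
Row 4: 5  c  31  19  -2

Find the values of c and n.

c = -5, n = 15

The difference between any two rows is the same in every column — this is an addition table with the headers hidden.
Row 4 minus row 1 is 19 − 33 = -14, so its entry in column 2 is 9 + (-14) = -5.
Row 3 minus row 1 is 29 − 33 = -4, so its entry in column 1 is 19 + (-4) = 15.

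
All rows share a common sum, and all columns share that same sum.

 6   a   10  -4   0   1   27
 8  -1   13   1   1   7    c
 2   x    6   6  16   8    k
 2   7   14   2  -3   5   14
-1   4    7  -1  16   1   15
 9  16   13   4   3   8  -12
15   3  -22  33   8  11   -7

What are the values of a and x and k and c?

Rows 4 and 5 both sum to 41, so that's the common total.
Row 1: 6 + 10 − 4 + 0 + 1 + 27 = 40, so its missing entry is 41 − 40 = 1.
Row 2: 8 − 1 + 13 + 1 + 1 + 7 = 29, so its missing entry is 41 − 29 = 12.
Column 7: 27 + 12 + 14 + 15 − 12 − 7 = 49, so its missing entry is 41 − 49 = -8.
Row 3: 2 + 6 + 6 + 16 + 8 − 8 = 30, so its missing entry is 41 − 30 = 11.

a = 1, x = 11, k = -8, c = 12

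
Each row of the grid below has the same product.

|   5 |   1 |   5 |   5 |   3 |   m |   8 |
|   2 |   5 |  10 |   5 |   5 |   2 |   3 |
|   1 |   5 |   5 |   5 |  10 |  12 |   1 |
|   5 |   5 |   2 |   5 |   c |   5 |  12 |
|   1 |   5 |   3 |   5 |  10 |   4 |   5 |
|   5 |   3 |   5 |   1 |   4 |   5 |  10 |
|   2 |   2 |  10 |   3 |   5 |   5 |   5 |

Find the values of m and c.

Rows 3 and 5 each multiply to 15000, so every row has product 15000.
Row 1: 5×1×5×5×3×8 = 3000, so the missing entry is 15000 ÷ 3000 = 5.
Row 4: 5×5×2×5×5×12 = 15000, so the missing entry is 15000 ÷ 15000 = 1.

m = 5, c = 1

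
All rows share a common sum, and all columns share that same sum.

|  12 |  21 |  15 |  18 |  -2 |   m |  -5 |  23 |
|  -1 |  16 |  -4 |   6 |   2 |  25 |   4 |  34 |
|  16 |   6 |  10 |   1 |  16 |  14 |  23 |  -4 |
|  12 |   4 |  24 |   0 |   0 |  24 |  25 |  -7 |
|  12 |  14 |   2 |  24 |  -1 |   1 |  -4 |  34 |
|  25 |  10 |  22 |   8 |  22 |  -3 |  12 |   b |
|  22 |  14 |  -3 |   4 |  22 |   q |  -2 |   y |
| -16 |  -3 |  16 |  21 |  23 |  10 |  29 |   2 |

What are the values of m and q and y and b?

m = 0, q = 11, y = 14, b = -14

Rows 2 and 3 both sum to 82, so that's the common total.
Row 6: 25 + 10 + 22 + 8 + 22 − 3 + 12 = 96, so its missing entry is 82 − 96 = -14.
Column 8: 23 + 34 − 4 − 7 + 34 − 14 + 2 = 68, so its missing entry is 82 − 68 = 14.
Row 7: 22 + 14 − 3 + 4 + 22 − 2 + 14 = 71, so its missing entry is 82 − 71 = 11.
Row 1: 12 + 21 + 15 + 18 − 2 − 5 + 23 = 82, so its missing entry is 82 − 82 = 0.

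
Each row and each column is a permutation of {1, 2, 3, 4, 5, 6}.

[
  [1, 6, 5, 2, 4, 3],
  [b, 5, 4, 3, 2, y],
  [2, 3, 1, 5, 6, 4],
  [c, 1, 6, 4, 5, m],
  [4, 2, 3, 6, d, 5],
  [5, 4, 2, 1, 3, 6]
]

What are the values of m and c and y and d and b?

m = 2, c = 3, y = 1, d = 1, b = 6

For row 5, column 5: row 5 already has {2, 3, 4, 5, 6}; that leaves 1.
At (row 2, col 6): row 2 is missing {1, 6} and column 6 is missing {1, 2}, so the value is 1.
Cell (2,1): row 2 already has {1, 2, 3, 4, 5} → 6.
At (row 4, col 1): column 1 already has {1, 2, 4, 5, 6}, so the value is 3.
At (row 4, col 6): row 4 already has {1, 3, 4, 5, 6}, so the value is 2.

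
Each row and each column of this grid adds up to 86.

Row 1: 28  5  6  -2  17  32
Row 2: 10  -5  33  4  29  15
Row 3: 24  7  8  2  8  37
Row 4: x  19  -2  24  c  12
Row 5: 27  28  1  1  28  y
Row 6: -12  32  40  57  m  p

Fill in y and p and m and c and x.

y = 1, p = -11, m = -20, c = 24, x = 9

Column 1: 28 + 10 + 24 + 27 − 12 = 77, so its missing entry is 86 − 77 = 9.
Row 4: 9 + 19 − 2 + 24 + 12 = 62, so its missing entry is 86 − 62 = 24.
Column 5: 17 + 29 + 8 + 24 + 28 = 106, so its missing entry is 86 − 106 = -20.
Row 6: -12 + 32 + 40 + 57 − 20 = 97, so its missing entry is 86 − 97 = -11.
Row 5: 27 + 28 + 1 + 1 + 28 = 85, so its missing entry is 86 − 85 = 1.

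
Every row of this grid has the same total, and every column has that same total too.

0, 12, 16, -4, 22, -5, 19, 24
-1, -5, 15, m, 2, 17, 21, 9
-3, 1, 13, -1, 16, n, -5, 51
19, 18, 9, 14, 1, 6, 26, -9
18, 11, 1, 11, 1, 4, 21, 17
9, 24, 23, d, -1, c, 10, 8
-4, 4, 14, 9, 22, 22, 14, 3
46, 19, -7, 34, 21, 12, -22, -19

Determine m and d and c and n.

m = 26, d = -5, c = 16, n = 12

Rows 1 and 4 both sum to 84, so that's the common total.
Row 3: -3 + 1 + 13 − 1 + 16 − 5 + 51 = 72, so its missing entry is 84 − 72 = 12.
Column 6: -5 + 17 + 12 + 6 + 4 + 22 + 12 = 68, so its missing entry is 84 − 68 = 16.
Row 6: 9 + 24 + 23 − 1 + 16 + 10 + 8 = 89, so its missing entry is 84 − 89 = -5.
Row 2: -1 − 5 + 15 + 2 + 17 + 21 + 9 = 58, so its missing entry is 84 − 58 = 26.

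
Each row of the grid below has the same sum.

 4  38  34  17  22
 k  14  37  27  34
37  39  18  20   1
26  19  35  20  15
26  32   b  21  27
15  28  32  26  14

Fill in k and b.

Rows 1 and 6 both add up to 115, so every row sums to 115.
Row 2: 14 + 37 + 27 + 34 = 112, so the missing entry is 115 − 112 = 3.
Row 5: 26 + 32 + 21 + 27 = 106, so the missing entry is 115 − 106 = 9.

k = 3, b = 9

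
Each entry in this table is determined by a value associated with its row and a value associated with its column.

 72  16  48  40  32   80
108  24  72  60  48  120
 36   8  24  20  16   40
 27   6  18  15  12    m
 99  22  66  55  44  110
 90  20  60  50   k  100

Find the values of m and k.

Each row is a constant multiple of every other row — this is a multiplication table with the headers hidden.
Row 4 is 6/16 = 3/8 times row 1, so its entry in column 6 is 80 × 3/8 = 30.
Row 6 is 20/16 = 5/4 times row 1, so its entry in column 5 is 32 × 5/4 = 40.

m = 30, k = 40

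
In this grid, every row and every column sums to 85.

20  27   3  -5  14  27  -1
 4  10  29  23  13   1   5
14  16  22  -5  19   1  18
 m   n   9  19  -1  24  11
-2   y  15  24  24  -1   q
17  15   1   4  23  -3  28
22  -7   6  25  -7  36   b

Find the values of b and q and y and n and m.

b = 10, q = 14, y = 11, n = 13, m = 10

Column 1: 20 + 4 + 14 − 2 + 17 + 22 = 75, so its missing entry is 85 − 75 = 10.
Row 4: 10 + 9 + 19 − 1 + 24 + 11 = 72, so its missing entry is 85 − 72 = 13.
Row 7: 22 − 7 + 6 + 25 − 7 + 36 = 75, so its missing entry is 85 − 75 = 10.
Column 7: -1 + 5 + 18 + 11 + 28 + 10 = 71, so its missing entry is 85 − 71 = 14.
Row 5: -2 + 15 + 24 + 24 − 1 + 14 = 74, so its missing entry is 85 − 74 = 11.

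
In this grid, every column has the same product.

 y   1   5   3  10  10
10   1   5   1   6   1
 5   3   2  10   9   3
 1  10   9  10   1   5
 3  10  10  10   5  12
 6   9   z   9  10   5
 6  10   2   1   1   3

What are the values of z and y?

Columns 5 and 6 each multiply to 27000, so every column has product 27000.
Column 3: 5×5×2×9×10×2 = 9000, so the missing entry is 27000 ÷ 9000 = 3.
Column 1: 10×5×1×3×6×6 = 5400, so the missing entry is 27000 ÷ 5400 = 5.

z = 3, y = 5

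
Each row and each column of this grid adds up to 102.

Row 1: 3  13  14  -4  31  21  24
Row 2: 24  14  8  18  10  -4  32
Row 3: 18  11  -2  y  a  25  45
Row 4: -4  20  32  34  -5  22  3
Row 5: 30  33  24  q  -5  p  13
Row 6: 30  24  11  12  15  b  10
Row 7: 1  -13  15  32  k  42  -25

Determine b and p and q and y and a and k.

b = 0, p = -4, q = 11, y = -1, a = 6, k = 50

Row 6 has 30 + 24 + 11 + 12 + 15 + 10 = 102; the blank must be 102 − 102 = 0.
Row 7 has 1 − 13 + 15 + 32 + 42 − 25 = 52; the blank must be 102 − 52 = 50.
Column 5 has 31 + 10 − 5 − 5 + 15 + 50 = 96; the blank must be 102 − 96 = 6.
Row 3 has 18 + 11 − 2 + 6 + 25 + 45 = 103; the blank must be 102 − 103 = -1.
Column 4 has -4 + 18 − 1 + 34 + 12 + 32 = 91; the blank must be 102 − 91 = 11.
Row 5 has 30 + 33 + 24 + 11 − 5 + 13 = 106; the blank must be 102 − 106 = -4.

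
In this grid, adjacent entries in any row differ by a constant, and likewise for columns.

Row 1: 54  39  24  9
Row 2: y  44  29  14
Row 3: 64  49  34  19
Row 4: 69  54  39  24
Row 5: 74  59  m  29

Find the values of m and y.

m = 44, y = 59

Along each row the entries change by -15 per step; down each column they change by 5.
Row 5: from 74 at column 1, stepping by -15 to column 3 gives 44.
Row 2: from 44 at column 2, stepping by -15 to column 1 gives 59.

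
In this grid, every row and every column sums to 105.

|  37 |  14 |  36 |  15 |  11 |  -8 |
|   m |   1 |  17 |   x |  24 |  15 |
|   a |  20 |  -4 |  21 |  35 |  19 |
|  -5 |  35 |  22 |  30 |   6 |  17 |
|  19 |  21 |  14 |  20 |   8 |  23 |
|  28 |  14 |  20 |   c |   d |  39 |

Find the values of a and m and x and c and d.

a = 14, m = 12, x = 36, c = -17, d = 21

The known cells in column 5 total 84, leaving 105 − 84 = 21 for the blank.
The known cells in row 6 total 122, leaving 105 − 122 = -17 for the blank.
The known cells in row 3 total 91, leaving 105 − 91 = 14 for the blank.
The known cells in column 1 total 93, leaving 105 − 93 = 12 for the blank.
The known cells in row 2 total 69, leaving 105 − 69 = 36 for the blank.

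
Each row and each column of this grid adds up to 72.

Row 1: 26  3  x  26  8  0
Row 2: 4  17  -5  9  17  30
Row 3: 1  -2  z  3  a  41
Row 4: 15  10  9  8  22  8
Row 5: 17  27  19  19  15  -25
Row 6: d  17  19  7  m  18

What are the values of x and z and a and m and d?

x = 9, z = 21, a = 8, m = 2, d = 9

The known cells in row 1 total 63, leaving 72 − 63 = 9 for the blank.
The known cells in column 1 total 63, leaving 72 − 63 = 9 for the blank.
The known cells in row 6 total 70, leaving 72 − 70 = 2 for the blank.
The known cells in column 5 total 64, leaving 72 − 64 = 8 for the blank.
The known cells in row 3 total 51, leaving 72 − 51 = 21 for the blank.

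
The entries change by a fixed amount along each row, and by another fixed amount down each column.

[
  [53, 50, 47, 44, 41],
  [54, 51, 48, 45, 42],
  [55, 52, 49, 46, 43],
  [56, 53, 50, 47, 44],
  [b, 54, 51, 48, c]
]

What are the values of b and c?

b = 57, c = 45

Along each row the entries change by -3 per step; down each column they change by 1.
Row 5: from 54 at column 2, stepping by -3 to column 1 gives 57.
Row 5: from 54 at column 2, stepping by -3 to column 5 gives 45.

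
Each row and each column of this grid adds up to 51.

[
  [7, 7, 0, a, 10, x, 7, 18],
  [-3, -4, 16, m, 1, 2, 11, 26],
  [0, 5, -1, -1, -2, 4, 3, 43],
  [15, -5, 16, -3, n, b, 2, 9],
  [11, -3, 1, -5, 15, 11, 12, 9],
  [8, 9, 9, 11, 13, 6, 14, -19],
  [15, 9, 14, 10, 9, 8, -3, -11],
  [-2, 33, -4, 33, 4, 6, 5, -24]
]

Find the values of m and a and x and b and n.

Column 5 has 10 + 1 − 2 + 15 + 13 + 9 + 4 = 50; the blank must be 51 − 50 = 1.
Row 2 has -3 − 4 + 16 + 1 + 2 + 11 + 26 = 49; the blank must be 51 − 49 = 2.
Column 4 has 2 − 1 − 3 − 5 + 11 + 10 + 33 = 47; the blank must be 51 − 47 = 4.
Row 1 has 7 + 7 + 0 + 4 + 10 + 7 + 18 = 53; the blank must be 51 − 53 = -2.
Row 4 has 15 − 5 + 16 − 3 + 1 + 2 + 9 = 35; the blank must be 51 − 35 = 16.

m = 2, a = 4, x = -2, b = 16, n = 1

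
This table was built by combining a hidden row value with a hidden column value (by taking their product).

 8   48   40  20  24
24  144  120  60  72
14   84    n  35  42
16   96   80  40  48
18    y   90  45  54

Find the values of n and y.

n = 70, y = 108

Each row is a constant multiple of every other row — this is a multiplication table with the headers hidden.
Row 3 is 14/8 = 7/4 times row 1, so its entry in column 3 is 40 × 7/4 = 70.
Row 5 is 18/8 = 9/4 times row 1, so its entry in column 2 is 48 × 9/4 = 108.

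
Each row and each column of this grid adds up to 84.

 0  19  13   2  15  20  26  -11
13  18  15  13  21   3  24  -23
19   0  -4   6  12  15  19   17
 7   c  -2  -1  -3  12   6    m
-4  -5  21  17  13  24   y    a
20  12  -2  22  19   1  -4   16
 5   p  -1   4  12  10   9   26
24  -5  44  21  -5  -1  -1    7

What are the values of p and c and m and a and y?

p = 19, c = 26, m = 39, a = 13, y = 5

Row 7 has 5 − 1 + 4 + 12 + 10 + 9 + 26 = 65; the blank must be 84 − 65 = 19.
Column 2 has 19 + 18 + 0 − 5 + 12 + 19 − 5 = 58; the blank must be 84 − 58 = 26.
Row 4 has 7 + 26 − 2 − 1 − 3 + 12 + 6 = 45; the blank must be 84 − 45 = 39.
Column 7 has 26 + 24 + 19 + 6 − 4 + 9 − 1 = 79; the blank must be 84 − 79 = 5.
Row 5 has -4 − 5 + 21 + 17 + 13 + 24 + 5 = 71; the blank must be 84 − 71 = 13.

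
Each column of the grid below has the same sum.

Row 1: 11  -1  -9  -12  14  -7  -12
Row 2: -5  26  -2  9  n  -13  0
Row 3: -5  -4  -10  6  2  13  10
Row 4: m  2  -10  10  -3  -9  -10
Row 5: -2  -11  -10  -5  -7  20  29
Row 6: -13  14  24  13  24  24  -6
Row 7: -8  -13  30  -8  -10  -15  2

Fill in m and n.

Columns 6 and 7 both add up to 13, so every column sums to 13.
Column 1: 11 − 5 − 5 − 2 − 13 − 8 = -22, so the missing entry is 13 − (-22) = 35.
Column 5: 14 + 2 − 3 − 7 + 24 − 10 = 20, so the missing entry is 13 − 20 = -7.

m = 35, n = -7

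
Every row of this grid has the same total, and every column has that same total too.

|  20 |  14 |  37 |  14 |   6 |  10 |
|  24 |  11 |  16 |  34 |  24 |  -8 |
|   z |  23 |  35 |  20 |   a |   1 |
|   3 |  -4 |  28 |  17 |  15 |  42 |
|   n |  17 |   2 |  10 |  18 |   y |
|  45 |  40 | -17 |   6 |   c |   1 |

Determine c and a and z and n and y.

Rows 1 and 2 both sum to 101, so that's the common total.
Row 6 has 45 + 40 − 17 + 6 + 1 = 75; the blank must be 101 − 75 = 26.
Column 5 has 6 + 24 + 15 + 18 + 26 = 89; the blank must be 101 − 89 = 12.
Row 3 has 23 + 35 + 20 + 12 + 1 = 91; the blank must be 101 − 91 = 10.
Column 1 has 20 + 24 + 10 + 3 + 45 = 102; the blank must be 101 − 102 = -1.
Row 5 has -1 + 17 + 2 + 10 + 18 = 46; the blank must be 101 − 46 = 55.

c = 26, a = 12, z = 10, n = -1, y = 55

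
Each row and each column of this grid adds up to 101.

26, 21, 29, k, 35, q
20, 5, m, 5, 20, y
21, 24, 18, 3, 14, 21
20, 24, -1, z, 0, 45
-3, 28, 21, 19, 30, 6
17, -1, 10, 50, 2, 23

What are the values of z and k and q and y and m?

z = 13, k = 11, q = -21, y = 27, m = 24

The known cells in column 3 total 77, leaving 101 − 77 = 24 for the blank.
The known cells in row 2 total 74, leaving 101 − 74 = 27 for the blank.
The known cells in row 4 total 88, leaving 101 − 88 = 13 for the blank.
The known cells in column 4 total 90, leaving 101 − 90 = 11 for the blank.
The known cells in row 1 total 122, leaving 101 − 122 = -21 for the blank.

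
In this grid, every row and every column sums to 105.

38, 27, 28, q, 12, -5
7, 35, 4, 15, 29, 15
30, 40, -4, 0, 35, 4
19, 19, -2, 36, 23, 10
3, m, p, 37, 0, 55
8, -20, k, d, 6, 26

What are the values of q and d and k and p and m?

q = 5, d = 12, k = 73, p = 6, m = 4

Row 1: 38 + 27 + 28 + 12 − 5 = 100, so its missing entry is 105 − 100 = 5.
Column 4: 5 + 15 + 0 + 36 + 37 = 93, so its missing entry is 105 − 93 = 12.
Column 2: 27 + 35 + 40 + 19 − 20 = 101, so its missing entry is 105 − 101 = 4.
Row 5: 3 + 4 + 37 + 0 + 55 = 99, so its missing entry is 105 − 99 = 6.
Row 6: 8 − 20 + 12 + 6 + 26 = 32, so its missing entry is 105 − 32 = 73.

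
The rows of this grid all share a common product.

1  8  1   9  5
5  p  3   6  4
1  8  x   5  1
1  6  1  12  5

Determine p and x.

p = 1, x = 9

Rows 1 and 4 each multiply to 360, so every row has product 360.
Row 2: 5×3×6×4 = 360, so the missing entry is 360 ÷ 360 = 1.
Row 3: 1×8×5×1 = 40, so the missing entry is 360 ÷ 40 = 9.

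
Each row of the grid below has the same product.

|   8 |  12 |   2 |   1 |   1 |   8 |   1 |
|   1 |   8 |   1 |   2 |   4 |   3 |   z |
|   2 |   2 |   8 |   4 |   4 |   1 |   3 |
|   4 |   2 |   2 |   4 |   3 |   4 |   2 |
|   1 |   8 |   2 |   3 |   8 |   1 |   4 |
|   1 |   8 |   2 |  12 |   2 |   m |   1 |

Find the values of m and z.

m = 4, z = 8

Rows 1 and 4 each multiply to 1536, so every row has product 1536.
Row 6: 1×8×2×12×2×1 = 384, so the missing entry is 1536 ÷ 384 = 4.
Row 2: 1×8×1×2×4×3 = 192, so the missing entry is 1536 ÷ 192 = 8.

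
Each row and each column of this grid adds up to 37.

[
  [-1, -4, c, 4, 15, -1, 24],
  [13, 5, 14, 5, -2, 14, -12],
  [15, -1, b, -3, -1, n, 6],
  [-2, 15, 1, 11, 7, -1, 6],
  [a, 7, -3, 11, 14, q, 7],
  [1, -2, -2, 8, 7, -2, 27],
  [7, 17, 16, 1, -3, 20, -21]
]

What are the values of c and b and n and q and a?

Column 1: -1 + 13 + 15 − 2 + 1 + 7 = 33, so its missing entry is 37 − 33 = 4.
Row 5: 4 + 7 − 3 + 11 + 14 + 7 = 40, so its missing entry is 37 − 40 = -3.
Row 1: -1 − 4 + 4 + 15 − 1 + 24 = 37, so its missing entry is 37 − 37 = 0.
Column 3: 0 + 14 + 1 − 3 − 2 + 16 = 26, so its missing entry is 37 − 26 = 11.
Row 3: 15 − 1 + 11 − 3 − 1 + 6 = 27, so its missing entry is 37 − 27 = 10.

c = 0, b = 11, n = 10, q = -3, a = 4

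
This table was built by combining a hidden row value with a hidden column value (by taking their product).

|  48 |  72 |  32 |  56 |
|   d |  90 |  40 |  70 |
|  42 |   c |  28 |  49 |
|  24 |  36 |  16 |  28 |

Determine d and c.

Each row is a constant multiple of every other row — this is a multiplication table with the headers hidden.
Row 2 is 40/32 = 5/4 times row 1, so its entry in column 1 is 48 × 5/4 = 60.
Row 3 is 28/32 = 7/8 times row 1, so its entry in column 2 is 72 × 7/8 = 63.

d = 60, c = 63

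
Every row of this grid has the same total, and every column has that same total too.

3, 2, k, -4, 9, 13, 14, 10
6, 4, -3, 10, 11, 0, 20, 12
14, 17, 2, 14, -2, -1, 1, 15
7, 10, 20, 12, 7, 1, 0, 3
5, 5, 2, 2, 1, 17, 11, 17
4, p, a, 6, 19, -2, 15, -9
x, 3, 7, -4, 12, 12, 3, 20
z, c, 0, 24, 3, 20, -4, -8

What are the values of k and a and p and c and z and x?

Rows 2 and 3 both sum to 60, so that's the common total.
The known cells in row 1 total 47, leaving 60 − 47 = 13 for the blank.
The known cells in row 7 total 53, leaving 60 − 53 = 7 for the blank.
The known cells in column 1 total 46, leaving 60 − 46 = 14 for the blank.
The known cells in row 8 total 49, leaving 60 − 49 = 11 for the blank.
The known cells in column 2 total 52, leaving 60 − 52 = 8 for the blank.
The known cells in row 6 total 41, leaving 60 − 41 = 19 for the blank.

k = 13, a = 19, p = 8, c = 11, z = 14, x = 7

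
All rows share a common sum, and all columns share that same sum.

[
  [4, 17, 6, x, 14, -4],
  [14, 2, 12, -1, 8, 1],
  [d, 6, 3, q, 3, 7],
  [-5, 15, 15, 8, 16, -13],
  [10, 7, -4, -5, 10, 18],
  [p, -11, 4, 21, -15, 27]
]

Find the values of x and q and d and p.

Rows 2 and 4 both sum to 36, so that's the common total.
The known cells in row 6 total 26, leaving 36 − 26 = 10 for the blank.
The known cells in row 1 total 37, leaving 36 − 37 = -1 for the blank.
The known cells in column 4 total 22, leaving 36 − 22 = 14 for the blank.
The known cells in row 3 total 33, leaving 36 − 33 = 3 for the blank.

x = -1, q = 14, d = 3, p = 10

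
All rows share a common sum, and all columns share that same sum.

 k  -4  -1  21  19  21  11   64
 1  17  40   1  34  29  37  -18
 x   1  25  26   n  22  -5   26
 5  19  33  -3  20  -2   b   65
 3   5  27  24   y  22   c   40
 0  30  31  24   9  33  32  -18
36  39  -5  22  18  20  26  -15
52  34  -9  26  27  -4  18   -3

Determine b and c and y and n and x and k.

b = 4, c = 18, y = 2, n = 12, x = 34, k = 10

Rows 2 and 6 both sum to 141, so that's the common total.
Row 1 has -4 − 1 + 21 + 19 + 21 + 11 + 64 = 131; the blank must be 141 − 131 = 10.
Column 1 has 10 + 1 + 5 + 3 + 0 + 36 + 52 = 107; the blank must be 141 − 107 = 34.
Row 3 has 34 + 1 + 25 + 26 + 22 − 5 + 26 = 129; the blank must be 141 − 129 = 12.
Column 5 has 19 + 34 + 12 + 20 + 9 + 18 + 27 = 139; the blank must be 141 − 139 = 2.
Row 5 has 3 + 5 + 27 + 24 + 2 + 22 + 40 = 123; the blank must be 141 − 123 = 18.
Row 4 has 5 + 19 + 33 − 3 + 20 − 2 + 65 = 137; the blank must be 141 − 137 = 4.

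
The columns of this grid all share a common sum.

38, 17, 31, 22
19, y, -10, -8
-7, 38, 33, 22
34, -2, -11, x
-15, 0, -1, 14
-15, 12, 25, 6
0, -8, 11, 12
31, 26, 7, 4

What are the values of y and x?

y = 2, x = 13

Column 1 sums to 85 and so does column 3; that's the common total.
In column 2 the known cells total 83, leaving 85 − 83 = 2.
In column 4 the known cells total 72, leaving 85 − 72 = 13.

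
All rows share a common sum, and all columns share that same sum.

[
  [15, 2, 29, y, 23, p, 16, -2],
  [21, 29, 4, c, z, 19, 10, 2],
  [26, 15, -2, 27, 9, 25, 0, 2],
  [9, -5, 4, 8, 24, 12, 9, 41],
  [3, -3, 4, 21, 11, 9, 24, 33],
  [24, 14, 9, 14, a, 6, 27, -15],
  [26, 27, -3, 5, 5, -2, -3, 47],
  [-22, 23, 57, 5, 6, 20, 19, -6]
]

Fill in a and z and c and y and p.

Rows 3 and 4 both sum to 102, so that's the common total.
Row 6: 24 + 14 + 9 + 14 + 6 + 27 − 15 = 79, so its missing entry is 102 − 79 = 23.
Column 5: 23 + 9 + 24 + 11 + 23 + 5 + 6 = 101, so its missing entry is 102 − 101 = 1.
Column 6: 19 + 25 + 12 + 9 + 6 − 2 + 20 = 89, so its missing entry is 102 − 89 = 13.
Row 1: 15 + 2 + 29 + 23 + 13 + 16 − 2 = 96, so its missing entry is 102 − 96 = 6.
Row 2: 21 + 29 + 4 + 1 + 19 + 10 + 2 = 86, so its missing entry is 102 − 86 = 16.

a = 23, z = 1, c = 16, y = 6, p = 13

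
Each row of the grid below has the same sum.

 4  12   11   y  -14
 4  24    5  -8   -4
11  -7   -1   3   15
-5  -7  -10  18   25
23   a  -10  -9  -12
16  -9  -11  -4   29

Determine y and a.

y = 8, a = 29

Row 2 sums to 21 and so does row 4; that's the common total.
In row 1 the known cells total 13, leaving 21 − 13 = 8.
In row 5 the known cells total -8, leaving 21 − (-8) = 29.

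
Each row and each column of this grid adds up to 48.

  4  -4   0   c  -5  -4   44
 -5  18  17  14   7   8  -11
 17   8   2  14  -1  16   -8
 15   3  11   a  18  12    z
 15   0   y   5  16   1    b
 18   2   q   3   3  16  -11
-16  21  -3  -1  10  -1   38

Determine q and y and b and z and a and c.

q = 17, y = 4, b = 7, z = -11, a = 0, c = 13

Row 1: 4 − 4 + 0 − 5 − 4 + 44 = 35, so its missing entry is 48 − 35 = 13.
Column 4: 13 + 14 + 14 + 5 + 3 − 1 = 48, so its missing entry is 48 − 48 = 0.
Row 4: 15 + 3 + 11 + 0 + 18 + 12 = 59, so its missing entry is 48 − 59 = -11.
Column 7: 44 − 11 − 8 − 11 − 11 + 38 = 41, so its missing entry is 48 − 41 = 7.
Row 5: 15 + 0 + 5 + 16 + 1 + 7 = 44, so its missing entry is 48 − 44 = 4.
Row 6: 18 + 2 + 3 + 3 + 16 − 11 = 31, so its missing entry is 48 − 31 = 17.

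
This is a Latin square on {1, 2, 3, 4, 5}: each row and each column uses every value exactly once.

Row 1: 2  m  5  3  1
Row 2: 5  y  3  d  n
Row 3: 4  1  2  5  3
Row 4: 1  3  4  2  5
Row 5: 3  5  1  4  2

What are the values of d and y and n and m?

d = 1, y = 2, n = 4, m = 4

At (row 1, col 2): row 1 already has {1, 2, 3, 5}, so the value is 4.
Cell (2,2): column 2 already has {1, 3, 4, 5} → 2.
Cell (2,4): column 4 already has {2, 3, 4, 5} → 1.
For row 2, column 5: row 2 already has {1, 2, 3, 5}; that leaves 4.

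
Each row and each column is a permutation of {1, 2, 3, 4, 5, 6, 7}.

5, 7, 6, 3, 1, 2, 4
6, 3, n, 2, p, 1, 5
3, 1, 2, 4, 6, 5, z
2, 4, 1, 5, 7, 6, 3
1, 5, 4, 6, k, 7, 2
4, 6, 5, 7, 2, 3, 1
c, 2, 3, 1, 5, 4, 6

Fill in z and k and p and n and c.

z = 7, k = 3, p = 4, n = 7, c = 7

Cell (5,5): row 5 already has {1, 2, 4, 5, 6, 7} → 3.
Cell (2,3): column 3 already has {1, 2, 3, 4, 5, 6} → 7.
For row 2, column 5: row 2 already has {1, 2, 3, 5, 6, 7}; that leaves 4.
For row 3, column 7: row 3 already has {1, 2, 3, 4, 5, 6}; that leaves 7.
For row 7, column 1: row 7 already has {1, 2, 3, 4, 5, 6}; that leaves 7.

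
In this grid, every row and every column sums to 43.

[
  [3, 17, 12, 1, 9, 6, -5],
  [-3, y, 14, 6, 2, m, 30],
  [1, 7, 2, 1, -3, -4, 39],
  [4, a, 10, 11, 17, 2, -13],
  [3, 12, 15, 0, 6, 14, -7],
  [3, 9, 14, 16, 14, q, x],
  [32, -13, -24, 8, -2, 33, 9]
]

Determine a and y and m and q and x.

The known cells in row 4 total 31, leaving 43 − 31 = 12 for the blank.
The known cells in column 2 total 44, leaving 43 − 44 = -1 for the blank.
The known cells in row 2 total 48, leaving 43 − 48 = -5 for the blank.
The known cells in column 6 total 46, leaving 43 − 46 = -3 for the blank.
The known cells in row 6 total 53, leaving 43 − 53 = -10 for the blank.

a = 12, y = -1, m = -5, q = -3, x = -10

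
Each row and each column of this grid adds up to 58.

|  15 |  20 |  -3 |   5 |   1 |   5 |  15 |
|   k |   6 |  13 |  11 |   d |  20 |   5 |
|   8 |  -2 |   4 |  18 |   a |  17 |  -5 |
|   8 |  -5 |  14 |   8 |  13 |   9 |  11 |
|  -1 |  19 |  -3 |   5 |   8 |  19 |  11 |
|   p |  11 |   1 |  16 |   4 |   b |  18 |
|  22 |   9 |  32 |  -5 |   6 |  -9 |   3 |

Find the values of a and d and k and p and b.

a = 18, d = 8, k = -5, p = 11, b = -3

Row 3 has 8 − 2 + 4 + 18 + 17 − 5 = 40; the blank must be 58 − 40 = 18.
Column 6 has 5 + 20 + 17 + 9 + 19 − 9 = 61; the blank must be 58 − 61 = -3.
Column 5 has 1 + 18 + 13 + 8 + 4 + 6 = 50; the blank must be 58 − 50 = 8.
Row 6 has 11 + 1 + 16 + 4 − 3 + 18 = 47; the blank must be 58 − 47 = 11.
Row 2 has 6 + 13 + 11 + 8 + 20 + 5 = 63; the blank must be 58 − 63 = -5.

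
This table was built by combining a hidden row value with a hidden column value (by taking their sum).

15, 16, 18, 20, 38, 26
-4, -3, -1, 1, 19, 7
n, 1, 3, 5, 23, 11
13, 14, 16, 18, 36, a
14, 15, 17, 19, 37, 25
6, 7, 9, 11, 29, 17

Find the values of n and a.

n = 0, a = 24

The difference between any two rows is the same in every column — this is an addition table with the headers hidden.
Row 3 minus row 1 is 3 − 18 = -15, so its entry in column 1 is 15 + (-15) = 0.
Row 4 minus row 1 is 16 − 18 = -2, so its entry in column 6 is 26 + (-2) = 24.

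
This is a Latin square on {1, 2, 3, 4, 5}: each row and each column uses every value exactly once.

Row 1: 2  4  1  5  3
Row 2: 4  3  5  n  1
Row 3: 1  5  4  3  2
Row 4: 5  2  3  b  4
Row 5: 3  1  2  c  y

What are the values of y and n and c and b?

Cell (5,5): column 5 already has {1, 2, 3, 4} → 5.
Cell (4,4): row 4 already has {2, 3, 4, 5} → 1.
At (row 2, col 4): row 2 already has {1, 3, 4, 5}, so the value is 2.
At (row 5, col 4): row 5 already has {1, 2, 3, 5}, so the value is 4.

y = 5, n = 2, c = 4, b = 1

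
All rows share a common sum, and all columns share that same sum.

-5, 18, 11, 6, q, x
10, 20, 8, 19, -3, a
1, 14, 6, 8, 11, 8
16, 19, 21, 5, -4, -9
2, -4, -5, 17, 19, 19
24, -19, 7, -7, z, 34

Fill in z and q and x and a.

Rows 3 and 4 both sum to 48, so that's the common total.
Row 6: 24 − 19 + 7 − 7 + 34 = 39, so its missing entry is 48 − 39 = 9.
Column 5: -3 + 11 − 4 + 19 + 9 = 32, so its missing entry is 48 − 32 = 16.
Row 1: -5 + 18 + 11 + 6 + 16 = 46, so its missing entry is 48 − 46 = 2.
Row 2: 10 + 20 + 8 + 19 − 3 = 54, so its missing entry is 48 − 54 = -6.

z = 9, q = 16, x = 2, a = -6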